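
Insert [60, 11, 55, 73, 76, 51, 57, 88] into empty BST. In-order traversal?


Insert 60: root
Insert 11: L from 60
Insert 55: L from 60 -> R from 11
Insert 73: R from 60
Insert 76: R from 60 -> R from 73
Insert 51: L from 60 -> R from 11 -> L from 55
Insert 57: L from 60 -> R from 11 -> R from 55
Insert 88: R from 60 -> R from 73 -> R from 76

In-order: [11, 51, 55, 57, 60, 73, 76, 88]


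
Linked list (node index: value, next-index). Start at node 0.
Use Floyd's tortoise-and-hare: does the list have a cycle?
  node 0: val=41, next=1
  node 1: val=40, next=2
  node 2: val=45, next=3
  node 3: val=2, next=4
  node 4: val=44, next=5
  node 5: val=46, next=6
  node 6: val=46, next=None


Floyd's tortoise (slow, +1) and hare (fast, +2):
  init: slow=0, fast=0
  step 1: slow=1, fast=2
  step 2: slow=2, fast=4
  step 3: slow=3, fast=6
  step 4: fast -> None, no cycle

Cycle: no


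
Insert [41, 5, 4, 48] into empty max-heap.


Insert 41: [41]
Insert 5: [41, 5]
Insert 4: [41, 5, 4]
Insert 48: [48, 41, 4, 5]

Final heap: [48, 41, 4, 5]


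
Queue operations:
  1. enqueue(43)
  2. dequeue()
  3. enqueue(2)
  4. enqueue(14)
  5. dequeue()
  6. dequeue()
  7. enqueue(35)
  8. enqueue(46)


enqueue(43) -> [43]
dequeue()->43, []
enqueue(2) -> [2]
enqueue(14) -> [2, 14]
dequeue()->2, [14]
dequeue()->14, []
enqueue(35) -> [35]
enqueue(46) -> [35, 46]

Final queue: [35, 46]


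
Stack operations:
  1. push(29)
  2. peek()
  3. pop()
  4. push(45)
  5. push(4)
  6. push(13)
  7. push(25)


push(29) -> [29]
peek()->29
pop()->29, []
push(45) -> [45]
push(4) -> [45, 4]
push(13) -> [45, 4, 13]
push(25) -> [45, 4, 13, 25]

Final stack: [45, 4, 13, 25]


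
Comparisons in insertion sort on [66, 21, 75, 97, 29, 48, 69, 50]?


Algorithm: insertion sort
Input: [66, 21, 75, 97, 29, 48, 69, 50]
Sorted: [21, 29, 48, 50, 66, 69, 75, 97]

19


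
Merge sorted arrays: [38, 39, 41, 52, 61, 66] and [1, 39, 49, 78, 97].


Take 1 from B
Take 38 from A
Take 39 from A
Take 39 from B
Take 41 from A
Take 49 from B
Take 52 from A
Take 61 from A
Take 66 from A

Merged: [1, 38, 39, 39, 41, 49, 52, 61, 66, 78, 97]


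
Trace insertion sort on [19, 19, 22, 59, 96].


Initial: [19, 19, 22, 59, 96]
Insert 19: [19, 19, 22, 59, 96]
Insert 22: [19, 19, 22, 59, 96]
Insert 59: [19, 19, 22, 59, 96]
Insert 96: [19, 19, 22, 59, 96]

Sorted: [19, 19, 22, 59, 96]


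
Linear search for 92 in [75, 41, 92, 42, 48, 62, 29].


i=0: 75!=92
i=1: 41!=92
i=2: 92==92 found!

Found at 2, 3 comps


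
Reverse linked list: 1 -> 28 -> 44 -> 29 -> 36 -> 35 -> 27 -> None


Step 1: curr=1, set curr.next=prev(None) | reversed so far: 1
Step 2: curr=28, set curr.next=prev(1) | reversed so far: 28 -> 1
Step 3: curr=44, set curr.next=prev(28) | reversed so far: 44 -> 28 -> 1
Step 4: curr=29, set curr.next=prev(44) | reversed so far: 29 -> 44 -> 28 -> 1
Step 5: curr=36, set curr.next=prev(29) | reversed so far: 36 -> 29 -> 44 -> 28 -> 1
Step 6: curr=35, set curr.next=prev(36) | reversed so far: 35 -> 36 -> 29 -> 44 -> 28 -> 1
Step 7: curr=27, set curr.next=prev(35) | reversed so far: 27 -> 35 -> 36 -> 29 -> 44 -> 28 -> 1

27 -> 35 -> 36 -> 29 -> 44 -> 28 -> 1 -> None


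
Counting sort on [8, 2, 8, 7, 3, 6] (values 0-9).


Input: [8, 2, 8, 7, 3, 6]
Counts: [0, 0, 1, 1, 0, 0, 1, 1, 2, 0]

Sorted: [2, 3, 6, 7, 8, 8]


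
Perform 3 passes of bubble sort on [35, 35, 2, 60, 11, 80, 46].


Initial: [35, 35, 2, 60, 11, 80, 46]
Pass 1: [35, 2, 35, 11, 60, 46, 80] (3 swaps)
Pass 2: [2, 35, 11, 35, 46, 60, 80] (3 swaps)
Pass 3: [2, 11, 35, 35, 46, 60, 80] (1 swaps)

After 3 passes: [2, 11, 35, 35, 46, 60, 80]


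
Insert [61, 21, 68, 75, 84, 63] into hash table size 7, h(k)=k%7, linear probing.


Insert 61: h=5 -> slot 5
Insert 21: h=0 -> slot 0
Insert 68: h=5, 1 probes -> slot 6
Insert 75: h=5, 3 probes -> slot 1
Insert 84: h=0, 2 probes -> slot 2
Insert 63: h=0, 3 probes -> slot 3

Table: [21, 75, 84, 63, None, 61, 68]


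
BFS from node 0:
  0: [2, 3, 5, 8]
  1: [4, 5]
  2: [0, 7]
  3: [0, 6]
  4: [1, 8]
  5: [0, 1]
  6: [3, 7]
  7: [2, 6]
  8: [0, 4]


Visit 0, enqueue [2, 3, 5, 8]
Visit 2, enqueue [7]
Visit 3, enqueue [6]
Visit 5, enqueue [1]
Visit 8, enqueue [4]
Visit 7, enqueue []
Visit 6, enqueue []
Visit 1, enqueue []
Visit 4, enqueue []

BFS order: [0, 2, 3, 5, 8, 7, 6, 1, 4]


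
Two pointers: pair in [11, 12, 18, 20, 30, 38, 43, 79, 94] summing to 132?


lo=0(11)+hi=8(94)=105
lo=1(12)+hi=8(94)=106
lo=2(18)+hi=8(94)=112
lo=3(20)+hi=8(94)=114
lo=4(30)+hi=8(94)=124
lo=5(38)+hi=8(94)=132

Yes: 38+94=132


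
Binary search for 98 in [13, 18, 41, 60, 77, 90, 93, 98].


Step 1: lo=0, hi=7, mid=3, val=60
Step 2: lo=4, hi=7, mid=5, val=90
Step 3: lo=6, hi=7, mid=6, val=93
Step 4: lo=7, hi=7, mid=7, val=98

Found at index 7


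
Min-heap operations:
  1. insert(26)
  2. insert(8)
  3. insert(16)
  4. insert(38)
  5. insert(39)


insert(26) -> [26]
insert(8) -> [8, 26]
insert(16) -> [8, 26, 16]
insert(38) -> [8, 26, 16, 38]
insert(39) -> [8, 26, 16, 38, 39]

Final heap: [8, 26, 16, 38, 39]


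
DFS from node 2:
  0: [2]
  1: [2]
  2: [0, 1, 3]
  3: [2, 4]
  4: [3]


Visit 2, push [3, 1, 0]
Visit 0, push []
Visit 1, push []
Visit 3, push [4]
Visit 4, push []

DFS order: [2, 0, 1, 3, 4]


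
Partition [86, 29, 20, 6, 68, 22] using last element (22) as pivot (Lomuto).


Pivot: 22
  20 <= 22: swap -> [20, 29, 86, 6, 68, 22]
  6 <= 22: swap -> [20, 6, 86, 29, 68, 22]
Place pivot at 2: [20, 6, 22, 29, 68, 86]

Partitioned: [20, 6, 22, 29, 68, 86]


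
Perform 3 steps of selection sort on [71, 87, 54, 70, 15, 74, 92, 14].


Initial: [71, 87, 54, 70, 15, 74, 92, 14]
Step 1: min=14 at 7
  Swap: [14, 87, 54, 70, 15, 74, 92, 71]
Step 2: min=15 at 4
  Swap: [14, 15, 54, 70, 87, 74, 92, 71]
Step 3: min=54 at 2
  Swap: [14, 15, 54, 70, 87, 74, 92, 71]

After 3 steps: [14, 15, 54, 70, 87, 74, 92, 71]


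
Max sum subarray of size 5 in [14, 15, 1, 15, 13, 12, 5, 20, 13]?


[0:5]: 58
[1:6]: 56
[2:7]: 46
[3:8]: 65
[4:9]: 63

Max: 65 at [3:8]


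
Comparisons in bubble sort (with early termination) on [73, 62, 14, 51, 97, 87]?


Algorithm: bubble sort (with early termination)
Input: [73, 62, 14, 51, 97, 87]
Sorted: [14, 51, 62, 73, 87, 97]

12


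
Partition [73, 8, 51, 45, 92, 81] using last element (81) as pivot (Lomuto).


Pivot: 81
  73 <= 81: advance i (no swap)
  8 <= 81: advance i (no swap)
  51 <= 81: advance i (no swap)
  45 <= 81: advance i (no swap)
Place pivot at 4: [73, 8, 51, 45, 81, 92]

Partitioned: [73, 8, 51, 45, 81, 92]


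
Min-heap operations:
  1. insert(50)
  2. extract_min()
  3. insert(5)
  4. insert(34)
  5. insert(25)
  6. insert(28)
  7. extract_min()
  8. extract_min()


insert(50) -> [50]
extract_min()->50, []
insert(5) -> [5]
insert(34) -> [5, 34]
insert(25) -> [5, 34, 25]
insert(28) -> [5, 28, 25, 34]
extract_min()->5, [25, 28, 34]
extract_min()->25, [28, 34]

Final heap: [28, 34]


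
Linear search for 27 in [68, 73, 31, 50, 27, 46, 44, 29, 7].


i=0: 68!=27
i=1: 73!=27
i=2: 31!=27
i=3: 50!=27
i=4: 27==27 found!

Found at 4, 5 comps


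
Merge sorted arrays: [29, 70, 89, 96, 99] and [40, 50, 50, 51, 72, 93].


Take 29 from A
Take 40 from B
Take 50 from B
Take 50 from B
Take 51 from B
Take 70 from A
Take 72 from B
Take 89 from A
Take 93 from B

Merged: [29, 40, 50, 50, 51, 70, 72, 89, 93, 96, 99]


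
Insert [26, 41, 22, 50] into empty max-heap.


Insert 26: [26]
Insert 41: [41, 26]
Insert 22: [41, 26, 22]
Insert 50: [50, 41, 22, 26]

Final heap: [50, 41, 22, 26]


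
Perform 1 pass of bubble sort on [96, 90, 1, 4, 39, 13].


Initial: [96, 90, 1, 4, 39, 13]
Pass 1: [90, 1, 4, 39, 13, 96] (5 swaps)

After 1 pass: [90, 1, 4, 39, 13, 96]


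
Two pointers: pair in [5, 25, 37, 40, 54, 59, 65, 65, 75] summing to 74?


lo=0(5)+hi=8(75)=80
lo=0(5)+hi=7(65)=70
lo=1(25)+hi=7(65)=90
lo=1(25)+hi=6(65)=90
lo=1(25)+hi=5(59)=84
lo=1(25)+hi=4(54)=79
lo=1(25)+hi=3(40)=65
lo=2(37)+hi=3(40)=77

No pair found


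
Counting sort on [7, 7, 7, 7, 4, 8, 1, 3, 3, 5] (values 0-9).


Input: [7, 7, 7, 7, 4, 8, 1, 3, 3, 5]
Counts: [0, 1, 0, 2, 1, 1, 0, 4, 1, 0]

Sorted: [1, 3, 3, 4, 5, 7, 7, 7, 7, 8]


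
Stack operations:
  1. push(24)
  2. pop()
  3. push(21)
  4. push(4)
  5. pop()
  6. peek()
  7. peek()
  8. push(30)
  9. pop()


push(24) -> [24]
pop()->24, []
push(21) -> [21]
push(4) -> [21, 4]
pop()->4, [21]
peek()->21
peek()->21
push(30) -> [21, 30]
pop()->30, [21]

Final stack: [21]


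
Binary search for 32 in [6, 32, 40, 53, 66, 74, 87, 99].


Step 1: lo=0, hi=7, mid=3, val=53
Step 2: lo=0, hi=2, mid=1, val=32

Found at index 1


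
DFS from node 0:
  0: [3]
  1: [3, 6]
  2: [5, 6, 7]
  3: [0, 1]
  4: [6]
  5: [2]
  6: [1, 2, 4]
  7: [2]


Visit 0, push [3]
Visit 3, push [1]
Visit 1, push [6]
Visit 6, push [4, 2]
Visit 2, push [7, 5]
Visit 5, push []
Visit 7, push []
Visit 4, push []

DFS order: [0, 3, 1, 6, 2, 5, 7, 4]


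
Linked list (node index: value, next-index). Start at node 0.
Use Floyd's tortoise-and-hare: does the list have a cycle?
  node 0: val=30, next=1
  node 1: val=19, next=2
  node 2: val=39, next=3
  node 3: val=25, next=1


Floyd's tortoise (slow, +1) and hare (fast, +2):
  init: slow=0, fast=0
  step 1: slow=1, fast=2
  step 2: slow=2, fast=1
  step 3: slow=3, fast=3
  slow == fast at node 3: cycle detected

Cycle: yes


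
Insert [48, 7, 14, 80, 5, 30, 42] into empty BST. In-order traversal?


Insert 48: root
Insert 7: L from 48
Insert 14: L from 48 -> R from 7
Insert 80: R from 48
Insert 5: L from 48 -> L from 7
Insert 30: L from 48 -> R from 7 -> R from 14
Insert 42: L from 48 -> R from 7 -> R from 14 -> R from 30

In-order: [5, 7, 14, 30, 42, 48, 80]


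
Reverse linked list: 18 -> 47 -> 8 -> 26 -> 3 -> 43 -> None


Step 1: curr=18, set curr.next=prev(None) | reversed so far: 18
Step 2: curr=47, set curr.next=prev(18) | reversed so far: 47 -> 18
Step 3: curr=8, set curr.next=prev(47) | reversed so far: 8 -> 47 -> 18
Step 4: curr=26, set curr.next=prev(8) | reversed so far: 26 -> 8 -> 47 -> 18
Step 5: curr=3, set curr.next=prev(26) | reversed so far: 3 -> 26 -> 8 -> 47 -> 18
Step 6: curr=43, set curr.next=prev(3) | reversed so far: 43 -> 3 -> 26 -> 8 -> 47 -> 18

43 -> 3 -> 26 -> 8 -> 47 -> 18 -> None


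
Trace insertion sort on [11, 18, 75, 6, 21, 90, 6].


Initial: [11, 18, 75, 6, 21, 90, 6]
Insert 18: [11, 18, 75, 6, 21, 90, 6]
Insert 75: [11, 18, 75, 6, 21, 90, 6]
Insert 6: [6, 11, 18, 75, 21, 90, 6]
Insert 21: [6, 11, 18, 21, 75, 90, 6]
Insert 90: [6, 11, 18, 21, 75, 90, 6]
Insert 6: [6, 6, 11, 18, 21, 75, 90]

Sorted: [6, 6, 11, 18, 21, 75, 90]


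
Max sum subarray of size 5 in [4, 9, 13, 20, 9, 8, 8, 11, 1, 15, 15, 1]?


[0:5]: 55
[1:6]: 59
[2:7]: 58
[3:8]: 56
[4:9]: 37
[5:10]: 43
[6:11]: 50
[7:12]: 43

Max: 59 at [1:6]


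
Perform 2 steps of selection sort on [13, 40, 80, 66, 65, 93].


Initial: [13, 40, 80, 66, 65, 93]
Step 1: min=13 at 0
  Swap: [13, 40, 80, 66, 65, 93]
Step 2: min=40 at 1
  Swap: [13, 40, 80, 66, 65, 93]

After 2 steps: [13, 40, 80, 66, 65, 93]


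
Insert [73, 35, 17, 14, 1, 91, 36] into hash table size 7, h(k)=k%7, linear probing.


Insert 73: h=3 -> slot 3
Insert 35: h=0 -> slot 0
Insert 17: h=3, 1 probes -> slot 4
Insert 14: h=0, 1 probes -> slot 1
Insert 1: h=1, 1 probes -> slot 2
Insert 91: h=0, 5 probes -> slot 5
Insert 36: h=1, 5 probes -> slot 6

Table: [35, 14, 1, 73, 17, 91, 36]


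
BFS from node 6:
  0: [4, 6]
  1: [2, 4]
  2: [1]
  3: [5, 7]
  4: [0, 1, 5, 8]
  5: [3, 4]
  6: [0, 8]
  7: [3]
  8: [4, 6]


Visit 6, enqueue [0, 8]
Visit 0, enqueue [4]
Visit 8, enqueue []
Visit 4, enqueue [1, 5]
Visit 1, enqueue [2]
Visit 5, enqueue [3]
Visit 2, enqueue []
Visit 3, enqueue [7]
Visit 7, enqueue []

BFS order: [6, 0, 8, 4, 1, 5, 2, 3, 7]


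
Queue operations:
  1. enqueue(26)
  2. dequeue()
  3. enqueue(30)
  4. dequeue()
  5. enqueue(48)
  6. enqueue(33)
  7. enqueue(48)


enqueue(26) -> [26]
dequeue()->26, []
enqueue(30) -> [30]
dequeue()->30, []
enqueue(48) -> [48]
enqueue(33) -> [48, 33]
enqueue(48) -> [48, 33, 48]

Final queue: [48, 33, 48]


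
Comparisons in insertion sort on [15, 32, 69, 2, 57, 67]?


Algorithm: insertion sort
Input: [15, 32, 69, 2, 57, 67]
Sorted: [2, 15, 32, 57, 67, 69]

9


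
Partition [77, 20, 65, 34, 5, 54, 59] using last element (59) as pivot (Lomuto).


Pivot: 59
  20 <= 59: swap -> [20, 77, 65, 34, 5, 54, 59]
  34 <= 59: swap -> [20, 34, 65, 77, 5, 54, 59]
  5 <= 59: swap -> [20, 34, 5, 77, 65, 54, 59]
  54 <= 59: swap -> [20, 34, 5, 54, 65, 77, 59]
Place pivot at 4: [20, 34, 5, 54, 59, 77, 65]

Partitioned: [20, 34, 5, 54, 59, 77, 65]


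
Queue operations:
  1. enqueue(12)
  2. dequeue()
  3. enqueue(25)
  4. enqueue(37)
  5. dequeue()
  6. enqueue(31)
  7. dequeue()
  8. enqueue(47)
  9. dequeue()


enqueue(12) -> [12]
dequeue()->12, []
enqueue(25) -> [25]
enqueue(37) -> [25, 37]
dequeue()->25, [37]
enqueue(31) -> [37, 31]
dequeue()->37, [31]
enqueue(47) -> [31, 47]
dequeue()->31, [47]

Final queue: [47]


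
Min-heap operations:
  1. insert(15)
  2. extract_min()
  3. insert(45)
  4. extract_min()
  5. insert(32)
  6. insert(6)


insert(15) -> [15]
extract_min()->15, []
insert(45) -> [45]
extract_min()->45, []
insert(32) -> [32]
insert(6) -> [6, 32]

Final heap: [6, 32]


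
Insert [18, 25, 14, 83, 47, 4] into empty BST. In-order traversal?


Insert 18: root
Insert 25: R from 18
Insert 14: L from 18
Insert 83: R from 18 -> R from 25
Insert 47: R from 18 -> R from 25 -> L from 83
Insert 4: L from 18 -> L from 14

In-order: [4, 14, 18, 25, 47, 83]


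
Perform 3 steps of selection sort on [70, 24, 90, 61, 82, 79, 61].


Initial: [70, 24, 90, 61, 82, 79, 61]
Step 1: min=24 at 1
  Swap: [24, 70, 90, 61, 82, 79, 61]
Step 2: min=61 at 3
  Swap: [24, 61, 90, 70, 82, 79, 61]
Step 3: min=61 at 6
  Swap: [24, 61, 61, 70, 82, 79, 90]

After 3 steps: [24, 61, 61, 70, 82, 79, 90]


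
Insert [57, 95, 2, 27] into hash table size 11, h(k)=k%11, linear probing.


Insert 57: h=2 -> slot 2
Insert 95: h=7 -> slot 7
Insert 2: h=2, 1 probes -> slot 3
Insert 27: h=5 -> slot 5

Table: [None, None, 57, 2, None, 27, None, 95, None, None, None]


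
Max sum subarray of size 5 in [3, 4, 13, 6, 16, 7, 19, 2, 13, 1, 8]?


[0:5]: 42
[1:6]: 46
[2:7]: 61
[3:8]: 50
[4:9]: 57
[5:10]: 42
[6:11]: 43

Max: 61 at [2:7]


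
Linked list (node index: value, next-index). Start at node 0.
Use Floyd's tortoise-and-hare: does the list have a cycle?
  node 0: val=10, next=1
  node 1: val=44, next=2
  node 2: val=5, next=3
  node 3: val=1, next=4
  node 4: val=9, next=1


Floyd's tortoise (slow, +1) and hare (fast, +2):
  init: slow=0, fast=0
  step 1: slow=1, fast=2
  step 2: slow=2, fast=4
  step 3: slow=3, fast=2
  step 4: slow=4, fast=4
  slow == fast at node 4: cycle detected

Cycle: yes


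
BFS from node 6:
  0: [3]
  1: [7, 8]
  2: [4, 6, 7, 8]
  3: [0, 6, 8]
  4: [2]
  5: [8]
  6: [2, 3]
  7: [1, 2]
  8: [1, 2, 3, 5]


Visit 6, enqueue [2, 3]
Visit 2, enqueue [4, 7, 8]
Visit 3, enqueue [0]
Visit 4, enqueue []
Visit 7, enqueue [1]
Visit 8, enqueue [5]
Visit 0, enqueue []
Visit 1, enqueue []
Visit 5, enqueue []

BFS order: [6, 2, 3, 4, 7, 8, 0, 1, 5]


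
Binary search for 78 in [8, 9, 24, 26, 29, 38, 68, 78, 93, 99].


Step 1: lo=0, hi=9, mid=4, val=29
Step 2: lo=5, hi=9, mid=7, val=78

Found at index 7


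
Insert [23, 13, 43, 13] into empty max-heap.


Insert 23: [23]
Insert 13: [23, 13]
Insert 43: [43, 13, 23]
Insert 13: [43, 13, 23, 13]

Final heap: [43, 13, 23, 13]


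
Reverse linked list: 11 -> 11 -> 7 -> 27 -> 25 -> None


Step 1: curr=11, set curr.next=prev(None) | reversed so far: 11
Step 2: curr=11, set curr.next=prev(11) | reversed so far: 11 -> 11
Step 3: curr=7, set curr.next=prev(11) | reversed so far: 7 -> 11 -> 11
Step 4: curr=27, set curr.next=prev(7) | reversed so far: 27 -> 7 -> 11 -> 11
Step 5: curr=25, set curr.next=prev(27) | reversed so far: 25 -> 27 -> 7 -> 11 -> 11

25 -> 27 -> 7 -> 11 -> 11 -> None


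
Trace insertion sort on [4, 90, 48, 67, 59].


Initial: [4, 90, 48, 67, 59]
Insert 90: [4, 90, 48, 67, 59]
Insert 48: [4, 48, 90, 67, 59]
Insert 67: [4, 48, 67, 90, 59]
Insert 59: [4, 48, 59, 67, 90]

Sorted: [4, 48, 59, 67, 90]


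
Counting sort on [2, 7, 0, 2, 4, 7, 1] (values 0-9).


Input: [2, 7, 0, 2, 4, 7, 1]
Counts: [1, 1, 2, 0, 1, 0, 0, 2, 0, 0]

Sorted: [0, 1, 2, 2, 4, 7, 7]


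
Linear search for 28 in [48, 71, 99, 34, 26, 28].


i=0: 48!=28
i=1: 71!=28
i=2: 99!=28
i=3: 34!=28
i=4: 26!=28
i=5: 28==28 found!

Found at 5, 6 comps


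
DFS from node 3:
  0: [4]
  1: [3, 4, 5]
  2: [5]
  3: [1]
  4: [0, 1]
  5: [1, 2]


Visit 3, push [1]
Visit 1, push [5, 4]
Visit 4, push [0]
Visit 0, push []
Visit 5, push [2]
Visit 2, push []

DFS order: [3, 1, 4, 0, 5, 2]


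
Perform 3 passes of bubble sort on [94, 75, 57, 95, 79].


Initial: [94, 75, 57, 95, 79]
Pass 1: [75, 57, 94, 79, 95] (3 swaps)
Pass 2: [57, 75, 79, 94, 95] (2 swaps)
Pass 3: [57, 75, 79, 94, 95] (0 swaps)

After 3 passes: [57, 75, 79, 94, 95]


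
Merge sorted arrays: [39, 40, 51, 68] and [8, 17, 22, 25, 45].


Take 8 from B
Take 17 from B
Take 22 from B
Take 25 from B
Take 39 from A
Take 40 from A
Take 45 from B

Merged: [8, 17, 22, 25, 39, 40, 45, 51, 68]


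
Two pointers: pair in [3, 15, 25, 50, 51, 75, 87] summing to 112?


lo=0(3)+hi=6(87)=90
lo=1(15)+hi=6(87)=102
lo=2(25)+hi=6(87)=112

Yes: 25+87=112


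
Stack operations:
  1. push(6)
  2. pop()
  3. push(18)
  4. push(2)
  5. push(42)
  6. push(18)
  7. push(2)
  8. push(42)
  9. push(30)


push(6) -> [6]
pop()->6, []
push(18) -> [18]
push(2) -> [18, 2]
push(42) -> [18, 2, 42]
push(18) -> [18, 2, 42, 18]
push(2) -> [18, 2, 42, 18, 2]
push(42) -> [18, 2, 42, 18, 2, 42]
push(30) -> [18, 2, 42, 18, 2, 42, 30]

Final stack: [18, 2, 42, 18, 2, 42, 30]


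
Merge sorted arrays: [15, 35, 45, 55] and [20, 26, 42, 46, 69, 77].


Take 15 from A
Take 20 from B
Take 26 from B
Take 35 from A
Take 42 from B
Take 45 from A
Take 46 from B
Take 55 from A

Merged: [15, 20, 26, 35, 42, 45, 46, 55, 69, 77]


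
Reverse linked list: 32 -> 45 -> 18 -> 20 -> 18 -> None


Step 1: curr=32, set curr.next=prev(None) | reversed so far: 32
Step 2: curr=45, set curr.next=prev(32) | reversed so far: 45 -> 32
Step 3: curr=18, set curr.next=prev(45) | reversed so far: 18 -> 45 -> 32
Step 4: curr=20, set curr.next=prev(18) | reversed so far: 20 -> 18 -> 45 -> 32
Step 5: curr=18, set curr.next=prev(20) | reversed so far: 18 -> 20 -> 18 -> 45 -> 32

18 -> 20 -> 18 -> 45 -> 32 -> None


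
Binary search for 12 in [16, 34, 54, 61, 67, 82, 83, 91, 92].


Step 1: lo=0, hi=8, mid=4, val=67
Step 2: lo=0, hi=3, mid=1, val=34
Step 3: lo=0, hi=0, mid=0, val=16

Not found


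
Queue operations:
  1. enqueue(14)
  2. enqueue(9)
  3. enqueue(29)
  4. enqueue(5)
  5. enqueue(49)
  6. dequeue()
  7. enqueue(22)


enqueue(14) -> [14]
enqueue(9) -> [14, 9]
enqueue(29) -> [14, 9, 29]
enqueue(5) -> [14, 9, 29, 5]
enqueue(49) -> [14, 9, 29, 5, 49]
dequeue()->14, [9, 29, 5, 49]
enqueue(22) -> [9, 29, 5, 49, 22]

Final queue: [9, 29, 5, 49, 22]


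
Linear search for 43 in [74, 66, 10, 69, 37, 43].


i=0: 74!=43
i=1: 66!=43
i=2: 10!=43
i=3: 69!=43
i=4: 37!=43
i=5: 43==43 found!

Found at 5, 6 comps


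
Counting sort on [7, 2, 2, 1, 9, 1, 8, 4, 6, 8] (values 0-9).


Input: [7, 2, 2, 1, 9, 1, 8, 4, 6, 8]
Counts: [0, 2, 2, 0, 1, 0, 1, 1, 2, 1]

Sorted: [1, 1, 2, 2, 4, 6, 7, 8, 8, 9]


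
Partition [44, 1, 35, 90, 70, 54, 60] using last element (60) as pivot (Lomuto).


Pivot: 60
  44 <= 60: advance i (no swap)
  1 <= 60: advance i (no swap)
  35 <= 60: advance i (no swap)
  54 <= 60: swap -> [44, 1, 35, 54, 70, 90, 60]
Place pivot at 4: [44, 1, 35, 54, 60, 90, 70]

Partitioned: [44, 1, 35, 54, 60, 90, 70]


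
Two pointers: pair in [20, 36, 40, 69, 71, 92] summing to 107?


lo=0(20)+hi=5(92)=112
lo=0(20)+hi=4(71)=91
lo=1(36)+hi=4(71)=107

Yes: 36+71=107


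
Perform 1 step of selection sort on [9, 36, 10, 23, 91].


Initial: [9, 36, 10, 23, 91]
Step 1: min=9 at 0
  Swap: [9, 36, 10, 23, 91]

After 1 step: [9, 36, 10, 23, 91]


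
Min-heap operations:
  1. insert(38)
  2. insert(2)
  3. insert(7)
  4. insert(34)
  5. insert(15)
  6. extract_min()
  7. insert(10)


insert(38) -> [38]
insert(2) -> [2, 38]
insert(7) -> [2, 38, 7]
insert(34) -> [2, 34, 7, 38]
insert(15) -> [2, 15, 7, 38, 34]
extract_min()->2, [7, 15, 34, 38]
insert(10) -> [7, 10, 34, 38, 15]

Final heap: [7, 10, 34, 38, 15]


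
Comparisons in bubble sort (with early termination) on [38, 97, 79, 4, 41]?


Algorithm: bubble sort (with early termination)
Input: [38, 97, 79, 4, 41]
Sorted: [4, 38, 41, 79, 97]

10


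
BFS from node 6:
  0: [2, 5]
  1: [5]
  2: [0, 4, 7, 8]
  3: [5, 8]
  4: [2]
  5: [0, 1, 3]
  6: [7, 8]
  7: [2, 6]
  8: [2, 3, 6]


Visit 6, enqueue [7, 8]
Visit 7, enqueue [2]
Visit 8, enqueue [3]
Visit 2, enqueue [0, 4]
Visit 3, enqueue [5]
Visit 0, enqueue []
Visit 4, enqueue []
Visit 5, enqueue [1]
Visit 1, enqueue []

BFS order: [6, 7, 8, 2, 3, 0, 4, 5, 1]


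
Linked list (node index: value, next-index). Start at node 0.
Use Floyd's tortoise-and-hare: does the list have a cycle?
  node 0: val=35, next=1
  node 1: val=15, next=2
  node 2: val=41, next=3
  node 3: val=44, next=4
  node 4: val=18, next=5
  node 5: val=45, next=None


Floyd's tortoise (slow, +1) and hare (fast, +2):
  init: slow=0, fast=0
  step 1: slow=1, fast=2
  step 2: slow=2, fast=4
  step 3: fast 4->5->None, no cycle

Cycle: no


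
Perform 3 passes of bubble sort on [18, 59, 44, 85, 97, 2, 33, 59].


Initial: [18, 59, 44, 85, 97, 2, 33, 59]
Pass 1: [18, 44, 59, 85, 2, 33, 59, 97] (4 swaps)
Pass 2: [18, 44, 59, 2, 33, 59, 85, 97] (3 swaps)
Pass 3: [18, 44, 2, 33, 59, 59, 85, 97] (2 swaps)

After 3 passes: [18, 44, 2, 33, 59, 59, 85, 97]


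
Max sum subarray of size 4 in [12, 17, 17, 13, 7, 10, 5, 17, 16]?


[0:4]: 59
[1:5]: 54
[2:6]: 47
[3:7]: 35
[4:8]: 39
[5:9]: 48

Max: 59 at [0:4]


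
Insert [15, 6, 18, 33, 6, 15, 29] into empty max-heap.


Insert 15: [15]
Insert 6: [15, 6]
Insert 18: [18, 6, 15]
Insert 33: [33, 18, 15, 6]
Insert 6: [33, 18, 15, 6, 6]
Insert 15: [33, 18, 15, 6, 6, 15]
Insert 29: [33, 18, 29, 6, 6, 15, 15]

Final heap: [33, 18, 29, 6, 6, 15, 15]


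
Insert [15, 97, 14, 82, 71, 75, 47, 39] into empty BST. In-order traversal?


Insert 15: root
Insert 97: R from 15
Insert 14: L from 15
Insert 82: R from 15 -> L from 97
Insert 71: R from 15 -> L from 97 -> L from 82
Insert 75: R from 15 -> L from 97 -> L from 82 -> R from 71
Insert 47: R from 15 -> L from 97 -> L from 82 -> L from 71
Insert 39: R from 15 -> L from 97 -> L from 82 -> L from 71 -> L from 47

In-order: [14, 15, 39, 47, 71, 75, 82, 97]


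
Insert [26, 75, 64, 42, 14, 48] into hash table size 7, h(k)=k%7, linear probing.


Insert 26: h=5 -> slot 5
Insert 75: h=5, 1 probes -> slot 6
Insert 64: h=1 -> slot 1
Insert 42: h=0 -> slot 0
Insert 14: h=0, 2 probes -> slot 2
Insert 48: h=6, 4 probes -> slot 3

Table: [42, 64, 14, 48, None, 26, 75]


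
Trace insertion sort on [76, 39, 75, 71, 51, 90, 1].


Initial: [76, 39, 75, 71, 51, 90, 1]
Insert 39: [39, 76, 75, 71, 51, 90, 1]
Insert 75: [39, 75, 76, 71, 51, 90, 1]
Insert 71: [39, 71, 75, 76, 51, 90, 1]
Insert 51: [39, 51, 71, 75, 76, 90, 1]
Insert 90: [39, 51, 71, 75, 76, 90, 1]
Insert 1: [1, 39, 51, 71, 75, 76, 90]

Sorted: [1, 39, 51, 71, 75, 76, 90]


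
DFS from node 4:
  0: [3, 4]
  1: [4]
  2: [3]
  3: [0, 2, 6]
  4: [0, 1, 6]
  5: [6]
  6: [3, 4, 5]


Visit 4, push [6, 1, 0]
Visit 0, push [3]
Visit 3, push [6, 2]
Visit 2, push []
Visit 6, push [5]
Visit 5, push []
Visit 1, push []

DFS order: [4, 0, 3, 2, 6, 5, 1]


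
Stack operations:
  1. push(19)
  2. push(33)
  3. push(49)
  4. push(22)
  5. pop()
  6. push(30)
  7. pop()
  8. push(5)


push(19) -> [19]
push(33) -> [19, 33]
push(49) -> [19, 33, 49]
push(22) -> [19, 33, 49, 22]
pop()->22, [19, 33, 49]
push(30) -> [19, 33, 49, 30]
pop()->30, [19, 33, 49]
push(5) -> [19, 33, 49, 5]

Final stack: [19, 33, 49, 5]


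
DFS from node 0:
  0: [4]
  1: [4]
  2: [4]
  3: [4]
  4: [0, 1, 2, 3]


Visit 0, push [4]
Visit 4, push [3, 2, 1]
Visit 1, push []
Visit 2, push []
Visit 3, push []

DFS order: [0, 4, 1, 2, 3]


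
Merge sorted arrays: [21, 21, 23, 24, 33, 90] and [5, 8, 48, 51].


Take 5 from B
Take 8 from B
Take 21 from A
Take 21 from A
Take 23 from A
Take 24 from A
Take 33 from A
Take 48 from B
Take 51 from B

Merged: [5, 8, 21, 21, 23, 24, 33, 48, 51, 90]


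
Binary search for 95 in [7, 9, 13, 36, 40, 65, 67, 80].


Step 1: lo=0, hi=7, mid=3, val=36
Step 2: lo=4, hi=7, mid=5, val=65
Step 3: lo=6, hi=7, mid=6, val=67
Step 4: lo=7, hi=7, mid=7, val=80

Not found


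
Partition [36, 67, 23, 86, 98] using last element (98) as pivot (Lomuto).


Pivot: 98
  36 <= 98: advance i (no swap)
  67 <= 98: advance i (no swap)
  23 <= 98: advance i (no swap)
  86 <= 98: advance i (no swap)
Place pivot at 4: [36, 67, 23, 86, 98]

Partitioned: [36, 67, 23, 86, 98]


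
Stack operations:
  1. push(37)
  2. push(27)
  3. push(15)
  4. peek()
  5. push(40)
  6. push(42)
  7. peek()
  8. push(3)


push(37) -> [37]
push(27) -> [37, 27]
push(15) -> [37, 27, 15]
peek()->15
push(40) -> [37, 27, 15, 40]
push(42) -> [37, 27, 15, 40, 42]
peek()->42
push(3) -> [37, 27, 15, 40, 42, 3]

Final stack: [37, 27, 15, 40, 42, 3]


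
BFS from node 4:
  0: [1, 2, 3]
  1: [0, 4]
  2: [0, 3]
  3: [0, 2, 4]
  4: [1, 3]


Visit 4, enqueue [1, 3]
Visit 1, enqueue [0]
Visit 3, enqueue [2]
Visit 0, enqueue []
Visit 2, enqueue []

BFS order: [4, 1, 3, 0, 2]


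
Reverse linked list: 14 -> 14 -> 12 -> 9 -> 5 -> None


Step 1: curr=14, set curr.next=prev(None) | reversed so far: 14
Step 2: curr=14, set curr.next=prev(14) | reversed so far: 14 -> 14
Step 3: curr=12, set curr.next=prev(14) | reversed so far: 12 -> 14 -> 14
Step 4: curr=9, set curr.next=prev(12) | reversed so far: 9 -> 12 -> 14 -> 14
Step 5: curr=5, set curr.next=prev(9) | reversed so far: 5 -> 9 -> 12 -> 14 -> 14

5 -> 9 -> 12 -> 14 -> 14 -> None


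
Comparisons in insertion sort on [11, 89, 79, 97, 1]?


Algorithm: insertion sort
Input: [11, 89, 79, 97, 1]
Sorted: [1, 11, 79, 89, 97]

8


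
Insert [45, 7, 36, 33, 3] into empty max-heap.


Insert 45: [45]
Insert 7: [45, 7]
Insert 36: [45, 7, 36]
Insert 33: [45, 33, 36, 7]
Insert 3: [45, 33, 36, 7, 3]

Final heap: [45, 33, 36, 7, 3]


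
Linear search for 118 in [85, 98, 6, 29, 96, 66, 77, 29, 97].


i=0: 85!=118
i=1: 98!=118
i=2: 6!=118
i=3: 29!=118
i=4: 96!=118
i=5: 66!=118
i=6: 77!=118
i=7: 29!=118
i=8: 97!=118

Not found, 9 comps


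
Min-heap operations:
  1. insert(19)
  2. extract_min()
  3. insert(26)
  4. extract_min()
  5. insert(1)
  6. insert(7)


insert(19) -> [19]
extract_min()->19, []
insert(26) -> [26]
extract_min()->26, []
insert(1) -> [1]
insert(7) -> [1, 7]

Final heap: [1, 7]


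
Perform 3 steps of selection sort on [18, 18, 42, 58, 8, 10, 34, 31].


Initial: [18, 18, 42, 58, 8, 10, 34, 31]
Step 1: min=8 at 4
  Swap: [8, 18, 42, 58, 18, 10, 34, 31]
Step 2: min=10 at 5
  Swap: [8, 10, 42, 58, 18, 18, 34, 31]
Step 3: min=18 at 4
  Swap: [8, 10, 18, 58, 42, 18, 34, 31]

After 3 steps: [8, 10, 18, 58, 42, 18, 34, 31]


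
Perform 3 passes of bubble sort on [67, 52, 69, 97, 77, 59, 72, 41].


Initial: [67, 52, 69, 97, 77, 59, 72, 41]
Pass 1: [52, 67, 69, 77, 59, 72, 41, 97] (5 swaps)
Pass 2: [52, 67, 69, 59, 72, 41, 77, 97] (3 swaps)
Pass 3: [52, 67, 59, 69, 41, 72, 77, 97] (2 swaps)

After 3 passes: [52, 67, 59, 69, 41, 72, 77, 97]


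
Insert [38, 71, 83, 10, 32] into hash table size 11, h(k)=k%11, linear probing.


Insert 38: h=5 -> slot 5
Insert 71: h=5, 1 probes -> slot 6
Insert 83: h=6, 1 probes -> slot 7
Insert 10: h=10 -> slot 10
Insert 32: h=10, 1 probes -> slot 0

Table: [32, None, None, None, None, 38, 71, 83, None, None, 10]


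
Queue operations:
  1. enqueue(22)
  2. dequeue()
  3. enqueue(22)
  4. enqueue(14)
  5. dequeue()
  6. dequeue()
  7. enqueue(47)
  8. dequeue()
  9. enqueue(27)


enqueue(22) -> [22]
dequeue()->22, []
enqueue(22) -> [22]
enqueue(14) -> [22, 14]
dequeue()->22, [14]
dequeue()->14, []
enqueue(47) -> [47]
dequeue()->47, []
enqueue(27) -> [27]

Final queue: [27]


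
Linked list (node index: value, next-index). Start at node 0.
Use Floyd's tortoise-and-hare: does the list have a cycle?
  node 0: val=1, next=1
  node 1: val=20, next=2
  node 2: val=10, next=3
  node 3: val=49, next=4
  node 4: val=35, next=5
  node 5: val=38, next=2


Floyd's tortoise (slow, +1) and hare (fast, +2):
  init: slow=0, fast=0
  step 1: slow=1, fast=2
  step 2: slow=2, fast=4
  step 3: slow=3, fast=2
  step 4: slow=4, fast=4
  slow == fast at node 4: cycle detected

Cycle: yes


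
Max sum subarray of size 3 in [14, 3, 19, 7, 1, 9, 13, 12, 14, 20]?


[0:3]: 36
[1:4]: 29
[2:5]: 27
[3:6]: 17
[4:7]: 23
[5:8]: 34
[6:9]: 39
[7:10]: 46

Max: 46 at [7:10]


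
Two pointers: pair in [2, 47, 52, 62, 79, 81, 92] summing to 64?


lo=0(2)+hi=6(92)=94
lo=0(2)+hi=5(81)=83
lo=0(2)+hi=4(79)=81
lo=0(2)+hi=3(62)=64

Yes: 2+62=64


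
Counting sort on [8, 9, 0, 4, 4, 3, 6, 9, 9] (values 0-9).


Input: [8, 9, 0, 4, 4, 3, 6, 9, 9]
Counts: [1, 0, 0, 1, 2, 0, 1, 0, 1, 3]

Sorted: [0, 3, 4, 4, 6, 8, 9, 9, 9]


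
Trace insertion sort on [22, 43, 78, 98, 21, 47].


Initial: [22, 43, 78, 98, 21, 47]
Insert 43: [22, 43, 78, 98, 21, 47]
Insert 78: [22, 43, 78, 98, 21, 47]
Insert 98: [22, 43, 78, 98, 21, 47]
Insert 21: [21, 22, 43, 78, 98, 47]
Insert 47: [21, 22, 43, 47, 78, 98]

Sorted: [21, 22, 43, 47, 78, 98]


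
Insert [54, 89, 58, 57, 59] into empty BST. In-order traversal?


Insert 54: root
Insert 89: R from 54
Insert 58: R from 54 -> L from 89
Insert 57: R from 54 -> L from 89 -> L from 58
Insert 59: R from 54 -> L from 89 -> R from 58

In-order: [54, 57, 58, 59, 89]


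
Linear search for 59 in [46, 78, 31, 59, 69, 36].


i=0: 46!=59
i=1: 78!=59
i=2: 31!=59
i=3: 59==59 found!

Found at 3, 4 comps


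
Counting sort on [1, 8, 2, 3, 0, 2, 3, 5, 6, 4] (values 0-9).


Input: [1, 8, 2, 3, 0, 2, 3, 5, 6, 4]
Counts: [1, 1, 2, 2, 1, 1, 1, 0, 1, 0]

Sorted: [0, 1, 2, 2, 3, 3, 4, 5, 6, 8]


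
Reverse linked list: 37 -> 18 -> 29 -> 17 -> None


Step 1: curr=37, set curr.next=prev(None) | reversed so far: 37
Step 2: curr=18, set curr.next=prev(37) | reversed so far: 18 -> 37
Step 3: curr=29, set curr.next=prev(18) | reversed so far: 29 -> 18 -> 37
Step 4: curr=17, set curr.next=prev(29) | reversed so far: 17 -> 29 -> 18 -> 37

17 -> 29 -> 18 -> 37 -> None


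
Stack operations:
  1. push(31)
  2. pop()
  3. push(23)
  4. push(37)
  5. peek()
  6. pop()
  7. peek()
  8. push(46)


push(31) -> [31]
pop()->31, []
push(23) -> [23]
push(37) -> [23, 37]
peek()->37
pop()->37, [23]
peek()->23
push(46) -> [23, 46]

Final stack: [23, 46]


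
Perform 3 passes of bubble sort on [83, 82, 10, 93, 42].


Initial: [83, 82, 10, 93, 42]
Pass 1: [82, 10, 83, 42, 93] (3 swaps)
Pass 2: [10, 82, 42, 83, 93] (2 swaps)
Pass 3: [10, 42, 82, 83, 93] (1 swaps)

After 3 passes: [10, 42, 82, 83, 93]


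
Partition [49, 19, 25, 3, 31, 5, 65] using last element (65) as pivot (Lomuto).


Pivot: 65
  49 <= 65: advance i (no swap)
  19 <= 65: advance i (no swap)
  25 <= 65: advance i (no swap)
  3 <= 65: advance i (no swap)
  31 <= 65: advance i (no swap)
  5 <= 65: advance i (no swap)
Place pivot at 6: [49, 19, 25, 3, 31, 5, 65]

Partitioned: [49, 19, 25, 3, 31, 5, 65]


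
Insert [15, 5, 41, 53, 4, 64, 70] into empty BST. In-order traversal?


Insert 15: root
Insert 5: L from 15
Insert 41: R from 15
Insert 53: R from 15 -> R from 41
Insert 4: L from 15 -> L from 5
Insert 64: R from 15 -> R from 41 -> R from 53
Insert 70: R from 15 -> R from 41 -> R from 53 -> R from 64

In-order: [4, 5, 15, 41, 53, 64, 70]


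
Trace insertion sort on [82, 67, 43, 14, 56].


Initial: [82, 67, 43, 14, 56]
Insert 67: [67, 82, 43, 14, 56]
Insert 43: [43, 67, 82, 14, 56]
Insert 14: [14, 43, 67, 82, 56]
Insert 56: [14, 43, 56, 67, 82]

Sorted: [14, 43, 56, 67, 82]


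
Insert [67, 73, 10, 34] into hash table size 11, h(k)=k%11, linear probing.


Insert 67: h=1 -> slot 1
Insert 73: h=7 -> slot 7
Insert 10: h=10 -> slot 10
Insert 34: h=1, 1 probes -> slot 2

Table: [None, 67, 34, None, None, None, None, 73, None, None, 10]


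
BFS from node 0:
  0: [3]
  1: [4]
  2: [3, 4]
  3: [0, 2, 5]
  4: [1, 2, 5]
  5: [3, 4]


Visit 0, enqueue [3]
Visit 3, enqueue [2, 5]
Visit 2, enqueue [4]
Visit 5, enqueue []
Visit 4, enqueue [1]
Visit 1, enqueue []

BFS order: [0, 3, 2, 5, 4, 1]


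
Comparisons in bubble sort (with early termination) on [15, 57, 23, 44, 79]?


Algorithm: bubble sort (with early termination)
Input: [15, 57, 23, 44, 79]
Sorted: [15, 23, 44, 57, 79]

7


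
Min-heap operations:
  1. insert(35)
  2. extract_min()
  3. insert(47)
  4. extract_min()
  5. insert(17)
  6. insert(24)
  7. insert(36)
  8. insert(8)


insert(35) -> [35]
extract_min()->35, []
insert(47) -> [47]
extract_min()->47, []
insert(17) -> [17]
insert(24) -> [17, 24]
insert(36) -> [17, 24, 36]
insert(8) -> [8, 17, 36, 24]

Final heap: [8, 17, 36, 24]


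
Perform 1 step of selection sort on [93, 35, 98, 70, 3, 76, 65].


Initial: [93, 35, 98, 70, 3, 76, 65]
Step 1: min=3 at 4
  Swap: [3, 35, 98, 70, 93, 76, 65]

After 1 step: [3, 35, 98, 70, 93, 76, 65]


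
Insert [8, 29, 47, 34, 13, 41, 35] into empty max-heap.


Insert 8: [8]
Insert 29: [29, 8]
Insert 47: [47, 8, 29]
Insert 34: [47, 34, 29, 8]
Insert 13: [47, 34, 29, 8, 13]
Insert 41: [47, 34, 41, 8, 13, 29]
Insert 35: [47, 34, 41, 8, 13, 29, 35]

Final heap: [47, 34, 41, 8, 13, 29, 35]


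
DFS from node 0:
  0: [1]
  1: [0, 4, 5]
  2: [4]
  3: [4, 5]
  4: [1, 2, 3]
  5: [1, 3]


Visit 0, push [1]
Visit 1, push [5, 4]
Visit 4, push [3, 2]
Visit 2, push []
Visit 3, push [5]
Visit 5, push []

DFS order: [0, 1, 4, 2, 3, 5]


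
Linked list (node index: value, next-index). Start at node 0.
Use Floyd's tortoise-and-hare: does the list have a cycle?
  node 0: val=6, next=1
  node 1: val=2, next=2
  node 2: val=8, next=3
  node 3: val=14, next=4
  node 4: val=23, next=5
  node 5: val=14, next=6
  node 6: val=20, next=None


Floyd's tortoise (slow, +1) and hare (fast, +2):
  init: slow=0, fast=0
  step 1: slow=1, fast=2
  step 2: slow=2, fast=4
  step 3: slow=3, fast=6
  step 4: fast -> None, no cycle

Cycle: no


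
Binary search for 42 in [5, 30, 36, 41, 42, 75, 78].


Step 1: lo=0, hi=6, mid=3, val=41
Step 2: lo=4, hi=6, mid=5, val=75
Step 3: lo=4, hi=4, mid=4, val=42

Found at index 4


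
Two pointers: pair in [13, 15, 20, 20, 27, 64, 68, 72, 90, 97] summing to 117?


lo=0(13)+hi=9(97)=110
lo=1(15)+hi=9(97)=112
lo=2(20)+hi=9(97)=117

Yes: 20+97=117


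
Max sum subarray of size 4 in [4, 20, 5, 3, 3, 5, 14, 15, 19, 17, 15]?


[0:4]: 32
[1:5]: 31
[2:6]: 16
[3:7]: 25
[4:8]: 37
[5:9]: 53
[6:10]: 65
[7:11]: 66

Max: 66 at [7:11]


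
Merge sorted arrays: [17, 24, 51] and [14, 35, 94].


Take 14 from B
Take 17 from A
Take 24 from A
Take 35 from B
Take 51 from A

Merged: [14, 17, 24, 35, 51, 94]


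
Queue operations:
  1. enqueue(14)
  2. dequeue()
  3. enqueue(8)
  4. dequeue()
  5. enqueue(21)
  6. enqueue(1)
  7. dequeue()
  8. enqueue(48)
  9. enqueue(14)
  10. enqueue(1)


enqueue(14) -> [14]
dequeue()->14, []
enqueue(8) -> [8]
dequeue()->8, []
enqueue(21) -> [21]
enqueue(1) -> [21, 1]
dequeue()->21, [1]
enqueue(48) -> [1, 48]
enqueue(14) -> [1, 48, 14]
enqueue(1) -> [1, 48, 14, 1]

Final queue: [1, 48, 14, 1]


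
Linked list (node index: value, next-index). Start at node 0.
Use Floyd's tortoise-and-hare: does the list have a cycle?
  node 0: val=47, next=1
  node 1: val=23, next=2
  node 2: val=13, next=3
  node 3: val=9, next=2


Floyd's tortoise (slow, +1) and hare (fast, +2):
  init: slow=0, fast=0
  step 1: slow=1, fast=2
  step 2: slow=2, fast=2
  slow == fast at node 2: cycle detected

Cycle: yes


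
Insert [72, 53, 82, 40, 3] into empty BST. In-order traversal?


Insert 72: root
Insert 53: L from 72
Insert 82: R from 72
Insert 40: L from 72 -> L from 53
Insert 3: L from 72 -> L from 53 -> L from 40

In-order: [3, 40, 53, 72, 82]


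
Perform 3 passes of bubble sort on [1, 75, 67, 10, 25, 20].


Initial: [1, 75, 67, 10, 25, 20]
Pass 1: [1, 67, 10, 25, 20, 75] (4 swaps)
Pass 2: [1, 10, 25, 20, 67, 75] (3 swaps)
Pass 3: [1, 10, 20, 25, 67, 75] (1 swaps)

After 3 passes: [1, 10, 20, 25, 67, 75]


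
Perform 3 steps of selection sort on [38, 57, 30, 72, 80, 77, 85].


Initial: [38, 57, 30, 72, 80, 77, 85]
Step 1: min=30 at 2
  Swap: [30, 57, 38, 72, 80, 77, 85]
Step 2: min=38 at 2
  Swap: [30, 38, 57, 72, 80, 77, 85]
Step 3: min=57 at 2
  Swap: [30, 38, 57, 72, 80, 77, 85]

After 3 steps: [30, 38, 57, 72, 80, 77, 85]


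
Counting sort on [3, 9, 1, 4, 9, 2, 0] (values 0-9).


Input: [3, 9, 1, 4, 9, 2, 0]
Counts: [1, 1, 1, 1, 1, 0, 0, 0, 0, 2]

Sorted: [0, 1, 2, 3, 4, 9, 9]


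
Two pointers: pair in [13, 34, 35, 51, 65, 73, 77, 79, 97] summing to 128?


lo=0(13)+hi=8(97)=110
lo=1(34)+hi=8(97)=131
lo=1(34)+hi=7(79)=113
lo=2(35)+hi=7(79)=114
lo=3(51)+hi=7(79)=130
lo=3(51)+hi=6(77)=128

Yes: 51+77=128


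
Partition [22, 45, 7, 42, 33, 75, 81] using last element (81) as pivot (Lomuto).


Pivot: 81
  22 <= 81: advance i (no swap)
  45 <= 81: advance i (no swap)
  7 <= 81: advance i (no swap)
  42 <= 81: advance i (no swap)
  33 <= 81: advance i (no swap)
  75 <= 81: advance i (no swap)
Place pivot at 6: [22, 45, 7, 42, 33, 75, 81]

Partitioned: [22, 45, 7, 42, 33, 75, 81]


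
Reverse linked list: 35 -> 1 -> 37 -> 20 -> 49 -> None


Step 1: curr=35, set curr.next=prev(None) | reversed so far: 35
Step 2: curr=1, set curr.next=prev(35) | reversed so far: 1 -> 35
Step 3: curr=37, set curr.next=prev(1) | reversed so far: 37 -> 1 -> 35
Step 4: curr=20, set curr.next=prev(37) | reversed so far: 20 -> 37 -> 1 -> 35
Step 5: curr=49, set curr.next=prev(20) | reversed so far: 49 -> 20 -> 37 -> 1 -> 35

49 -> 20 -> 37 -> 1 -> 35 -> None


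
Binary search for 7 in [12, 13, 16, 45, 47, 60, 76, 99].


Step 1: lo=0, hi=7, mid=3, val=45
Step 2: lo=0, hi=2, mid=1, val=13
Step 3: lo=0, hi=0, mid=0, val=12

Not found


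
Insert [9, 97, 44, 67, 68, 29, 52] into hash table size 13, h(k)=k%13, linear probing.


Insert 9: h=9 -> slot 9
Insert 97: h=6 -> slot 6
Insert 44: h=5 -> slot 5
Insert 67: h=2 -> slot 2
Insert 68: h=3 -> slot 3
Insert 29: h=3, 1 probes -> slot 4
Insert 52: h=0 -> slot 0

Table: [52, None, 67, 68, 29, 44, 97, None, None, 9, None, None, None]


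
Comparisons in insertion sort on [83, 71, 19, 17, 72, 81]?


Algorithm: insertion sort
Input: [83, 71, 19, 17, 72, 81]
Sorted: [17, 19, 71, 72, 81, 83]

10


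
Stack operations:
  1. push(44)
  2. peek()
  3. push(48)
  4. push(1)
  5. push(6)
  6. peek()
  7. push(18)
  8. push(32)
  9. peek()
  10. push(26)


push(44) -> [44]
peek()->44
push(48) -> [44, 48]
push(1) -> [44, 48, 1]
push(6) -> [44, 48, 1, 6]
peek()->6
push(18) -> [44, 48, 1, 6, 18]
push(32) -> [44, 48, 1, 6, 18, 32]
peek()->32
push(26) -> [44, 48, 1, 6, 18, 32, 26]

Final stack: [44, 48, 1, 6, 18, 32, 26]


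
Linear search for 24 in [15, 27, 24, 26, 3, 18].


i=0: 15!=24
i=1: 27!=24
i=2: 24==24 found!

Found at 2, 3 comps


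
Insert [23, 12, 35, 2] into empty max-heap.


Insert 23: [23]
Insert 12: [23, 12]
Insert 35: [35, 12, 23]
Insert 2: [35, 12, 23, 2]

Final heap: [35, 12, 23, 2]


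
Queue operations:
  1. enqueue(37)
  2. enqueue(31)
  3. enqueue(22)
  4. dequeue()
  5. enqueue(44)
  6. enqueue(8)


enqueue(37) -> [37]
enqueue(31) -> [37, 31]
enqueue(22) -> [37, 31, 22]
dequeue()->37, [31, 22]
enqueue(44) -> [31, 22, 44]
enqueue(8) -> [31, 22, 44, 8]

Final queue: [31, 22, 44, 8]
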